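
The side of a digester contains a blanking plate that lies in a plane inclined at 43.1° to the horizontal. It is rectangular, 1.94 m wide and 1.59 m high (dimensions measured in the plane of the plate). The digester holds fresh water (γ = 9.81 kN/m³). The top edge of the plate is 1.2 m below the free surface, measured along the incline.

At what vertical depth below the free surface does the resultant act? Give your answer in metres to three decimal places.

h_p = 1.435 m

γ = 9.81 kN/m³.
Let θ = 43.1° be the plate's angle to the horizontal; measure y along the incline from where the plane meets the free surface. Vertical depth h = y·sinθ with sinθ = 0.683274.
The centroid lies 1.59/2 = 0.795 m below the top edge, so y_c = 1.2 + 0.795 = 1.995 m and h_c = 1.995 × 0.683274 = 1.36313 m.
A = 1.94 × 1.59 = 3.0846 m².
Resultant F = γ·h_c·A = 9.81 × 1.36313 × 3.0846 = 41.2482 kN.
I_c = b·h³/12 = 1.94 × 1.59³/12 = 0.649848 m⁴.
Centre of pressure: y_p = y_c + I_c/(y_c·A) = 1.995 + 0.649848/(1.995 × 3.0846) = 1.995 + 0.105601 = 2.1006 m along the plane.
Vertically, h_p = y_p·sinθ = 2.1006 × 0.683274 = 1.43529 m.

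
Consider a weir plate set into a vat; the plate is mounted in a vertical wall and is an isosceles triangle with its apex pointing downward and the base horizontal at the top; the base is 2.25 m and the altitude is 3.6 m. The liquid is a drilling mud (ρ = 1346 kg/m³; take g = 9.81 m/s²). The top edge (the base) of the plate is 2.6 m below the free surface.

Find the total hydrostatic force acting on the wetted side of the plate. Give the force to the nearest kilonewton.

F ≈ 203 kN

γ = ρg = 1346 × 9.81 / 1000 = 13.20426 kN/m³.
With the apex down, the centroid sits h/3 = 3.6/3 = 1.2 m below the base (the top edge), so the centroid depth is h_c = 2.6 + 1.2 = 3.8 m.
A = ½ × 2.25 × 3.6 = 4.05 m².
Resultant F = γ·h_c·A = 13.20426 × 3.8 × 4.05 = 203.214 kN.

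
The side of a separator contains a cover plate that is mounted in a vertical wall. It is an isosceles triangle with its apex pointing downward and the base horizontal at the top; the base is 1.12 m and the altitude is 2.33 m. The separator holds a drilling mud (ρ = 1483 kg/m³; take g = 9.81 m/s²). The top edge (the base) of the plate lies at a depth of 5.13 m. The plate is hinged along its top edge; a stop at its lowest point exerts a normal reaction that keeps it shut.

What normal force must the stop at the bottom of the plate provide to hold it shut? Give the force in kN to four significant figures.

P ≈ 39.83 kN

γ = ρg = 1483 × 9.81 / 1000 = 14.54823 kN/m³.
With the apex down, the centroid sits h/3 = 2.33/3 = 0.776667 m below the base (the top edge), so the centroid depth is h_c = 5.13 + 0.776667 = 5.90667 m.
A = ½ × 1.12 × 2.33 = 1.3048 m².
Resultant F = γ·h_c·A = 14.54823 × 5.90667 × 1.3048 = 112.124 kN.
I_c = b·h³/36 = 1.12 × 2.33³/36 = 0.393535 m⁴.
Centre of pressure: y_p = y_c + I_c/(y_c·A) = 5.90667 + 0.393535/(5.90667 × 1.3048) = 5.90667 + 0.0510619 = 5.95773 m along the plane.
The resultant acts 0.776667 + 0.0510619 = 0.827729 m (along the plate) below the hinge at the top edge, so the moment about the hinge is M = F × 0.827729 = 112.124 × 0.827729 = 92.8083 kN·m.
A normal force at the bottom, 2.33 m from the hinge, must supply this moment: P = 92.8083/2.33 = 39.8319 kN.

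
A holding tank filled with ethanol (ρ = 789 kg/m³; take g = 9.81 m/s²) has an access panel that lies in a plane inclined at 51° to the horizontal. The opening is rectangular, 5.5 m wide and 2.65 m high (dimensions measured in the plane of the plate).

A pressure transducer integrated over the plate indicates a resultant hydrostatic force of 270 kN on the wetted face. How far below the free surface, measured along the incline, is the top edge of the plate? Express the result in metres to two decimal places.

γ = ρg = 789 × 9.81 / 1000 = 7.74009 kN/m³.
A = 5.5 × 2.65 = 14.575 m².
From F = γ·h_c·A, the centroid depth is h_c = 270/(7.74009 × 14.575) = 2.39337 m.
Let θ = 51° be the plate's angle to the horizontal; measure y along the incline from where the plane meets the free surface. Vertical depth h = y·sinθ with sinθ = 0.777146.
Along the incline, y_c = h_c/sinθ = 2.39337/0.777146 = 3.07969 m.
The centroid lies 2.65/2 = 1.325 m below the top edge, so the top edge sits at y_top = 3.07969 − 1.325 = 1.75469 m along the incline.

y_top ≈ 1.75 m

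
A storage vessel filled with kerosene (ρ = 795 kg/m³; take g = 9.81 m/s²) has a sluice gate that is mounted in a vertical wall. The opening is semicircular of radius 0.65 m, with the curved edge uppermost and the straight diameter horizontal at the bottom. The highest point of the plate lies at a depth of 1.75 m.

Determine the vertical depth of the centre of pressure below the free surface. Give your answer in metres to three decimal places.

γ = ρg = 795 × 9.81 / 1000 = 7.79895 kN/m³.
The centroid lies 4r/(3π) = 0.275869 m above the diameter, so r − 4r/(3π) = 0.65 − 0.275869 = 0.374131 m below the topmost point, so the centroid depth is h_c = 1.75 + 0.374131 = 2.12413 m.
A = πr²/2 = π × 0.65²/2 = 0.663661 m².
Resultant F = γ·h_c·A = 7.79895 × 2.12413 × 0.663661 = 10.9942 kN.
I_c = (π/8 − 8/(9π))·r⁴ = 0.109757 × 0.65⁴ = 0.0195923 m⁴.
Centre of pressure: y_p = y_c + I_c/(y_c·A) = 2.12413 + 0.0195923/(2.12413 × 0.663661) = 2.12413 + 0.0138982 = 2.13803 m along the plane.

h_p = 2.138 m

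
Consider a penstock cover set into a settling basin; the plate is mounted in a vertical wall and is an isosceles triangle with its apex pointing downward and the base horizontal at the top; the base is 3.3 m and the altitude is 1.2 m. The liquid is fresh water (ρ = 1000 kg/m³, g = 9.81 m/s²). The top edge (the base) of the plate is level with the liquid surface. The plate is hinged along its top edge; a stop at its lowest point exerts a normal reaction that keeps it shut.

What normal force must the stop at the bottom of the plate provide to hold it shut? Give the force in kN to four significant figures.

P ≈ 3.885 kN

γ = ρg = 1000 × 9.81 = 9810 N/m³ = 9.81 kN/m³.
With the apex down, the centroid sits h/3 = 1.2/3 = 0.4 m below the base (the top edge), so the centroid depth is h_c = 0.4 m.
A = ½ × 3.3 × 1.2 = 1.98 m².
Resultant F = γ·h_c·A = 9.81 × 0.4 × 1.98 = 7.76952 kN.
I_c = b·h³/36 = 3.3 × 1.2³/36 = 0.1584 m⁴.
Centre of pressure: y_p = y_c + I_c/(y_c·A) = 0.4 + 0.1584/(0.4 × 1.98) = 0.4 + 0.2 = 0.6 m along the plane.
The resultant acts 0.4 + 0.2 = 0.6 m (along the plate) below the hinge at the top edge, so the moment about the hinge is M = F × 0.6 = 7.76952 × 0.6 = 4.66171 kN·m.
A normal force at the bottom, 1.2 m from the hinge, must supply this moment: P = 4.66171/1.2 = 3.88476 kN.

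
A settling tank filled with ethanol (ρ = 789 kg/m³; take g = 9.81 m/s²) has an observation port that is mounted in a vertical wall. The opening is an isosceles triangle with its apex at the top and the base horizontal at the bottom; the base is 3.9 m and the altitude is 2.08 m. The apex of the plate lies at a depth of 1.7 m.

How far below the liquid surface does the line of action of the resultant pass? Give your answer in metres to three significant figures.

h_p = 3.16 m

γ = ρg = 789 × 9.81 / 1000 = 7.74009 kN/m³.
With the apex up, the centroid sits 2h/3 = 2 × 2.08/3 = 1.38667 m below the apex, so the centroid depth is h_c = 1.7 + 1.38667 = 3.08667 m.
A = ½ × 3.9 × 2.08 = 4.056 m².
Resultant F = γ·h_c·A = 7.74009 × 3.08667 × 4.056 = 96.9023 kN.
I_c = b·h³/36 = 3.9 × 2.08³/36 = 0.974882 m⁴.
Centre of pressure: y_p = y_c + I_c/(y_c·A) = 3.08667 + 0.974882/(3.08667 × 4.056) = 3.08667 + 0.0778689 = 3.16454 m along the plane.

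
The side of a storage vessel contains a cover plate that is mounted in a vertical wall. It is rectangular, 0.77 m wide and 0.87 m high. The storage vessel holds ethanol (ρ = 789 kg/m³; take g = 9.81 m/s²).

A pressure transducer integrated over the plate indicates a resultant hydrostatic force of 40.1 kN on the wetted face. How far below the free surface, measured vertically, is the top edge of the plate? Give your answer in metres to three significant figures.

γ = ρg = 789 × 9.81 / 1000 = 7.74009 kN/m³.
A = 0.77 × 0.87 = 0.6699 m².
From F = γ·h_c·A, the centroid depth is h_c = 40.1/(7.74009 × 0.6699) = 7.73372 m.
The centroid lies 0.87/2 = 0.435 m below the top edge, so the top edge sits at h_top = 7.73372 − 0.435 = 7.29872 m below the surface.

d_top ≈ 7.30 m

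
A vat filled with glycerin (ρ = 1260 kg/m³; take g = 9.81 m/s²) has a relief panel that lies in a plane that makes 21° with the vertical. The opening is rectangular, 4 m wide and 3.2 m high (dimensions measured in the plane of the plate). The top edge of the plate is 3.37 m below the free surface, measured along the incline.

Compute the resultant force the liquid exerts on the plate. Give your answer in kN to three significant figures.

γ = ρg = 1260 × 9.81 / 1000 = 12.3606 kN/m³.
The plate makes 21° with the vertical, i.e. θ = 90° − 21° = 69° to the horizontal. Measuring y along the incline from the free-surface line, vertical depth h = y·sinθ with sinθ = 0.933580.
The centroid lies 3.2/2 = 1.6 m below the top edge, so y_c = 3.37 + 1.6 = 4.97 m and h_c = 4.97 × 0.933580 = 4.63989 m.
A = 4 × 3.2 = 12.8 m².
Resultant F = γ·h_c·A = 12.3606 × 4.63989 × 12.8 = 734.103 kN.

F ≈ 734 kN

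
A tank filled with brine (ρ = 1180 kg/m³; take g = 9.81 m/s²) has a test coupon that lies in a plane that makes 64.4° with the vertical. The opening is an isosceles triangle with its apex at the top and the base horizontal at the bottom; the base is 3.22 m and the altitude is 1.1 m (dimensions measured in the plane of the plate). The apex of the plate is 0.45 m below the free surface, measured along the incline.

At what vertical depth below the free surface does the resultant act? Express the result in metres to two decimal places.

γ = ρg = 1180 × 9.81 / 1000 = 11.5758 kN/m³.
The plate makes 64.4° with the vertical, i.e. θ = 90° − 64.4° = 25.6° to the horizontal. Measuring y along the incline from the free-surface line, vertical depth h = y·sinθ with sinθ = 0.432086.
With the apex up, the centroid sits 2h/3 = 2 × 1.1/3 = 0.733333 m below the apex, so y_c = 0.45 + 0.733333 = 1.18333 m and h_c = 1.18333 × 0.432086 = 0.5113 m.
A = ½ × 3.22 × 1.1 = 1.771 m².
Resultant F = γ·h_c·A = 11.5758 × 0.5113 × 1.771 = 10.482 kN.
I_c = b·h³/36 = 3.22 × 1.1³/36 = 0.119051 m⁴.
Centre of pressure: y_p = y_c + I_c/(y_c·A) = 1.18333 + 0.119051/(1.18333 × 1.771) = 1.18333 + 0.0568079 = 1.24014 m along the plane.
Vertically, h_p = y_p·sinθ = 1.24014 × 0.432086 = 0.535847 m.

h_p = 0.54 m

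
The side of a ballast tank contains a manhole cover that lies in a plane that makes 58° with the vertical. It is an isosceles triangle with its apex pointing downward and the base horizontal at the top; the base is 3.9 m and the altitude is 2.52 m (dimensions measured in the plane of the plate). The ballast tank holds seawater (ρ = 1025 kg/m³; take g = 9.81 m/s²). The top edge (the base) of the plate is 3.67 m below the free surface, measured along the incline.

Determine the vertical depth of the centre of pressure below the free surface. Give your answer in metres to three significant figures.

h_p = 2.43 m

γ = ρg = 1025 × 9.81 / 1000 = 10.05525 kN/m³.
The plate makes 58° with the vertical, i.e. θ = 90° − 58° = 32° to the horizontal. Measuring y along the incline from the free-surface line, vertical depth h = y·sinθ with sinθ = 0.529919.
With the apex down, the centroid sits h/3 = 2.52/3 = 0.84 m below the base (the top edge), so y_c = 3.67 + 0.84 = 4.51 m and h_c = 4.51 × 0.529919 = 2.38993 m.
A = ½ × 3.9 × 2.52 = 4.914 m².
Resultant F = γ·h_c·A = 10.05525 × 2.38993 × 4.914 = 118.09 kN.
I_c = b·h³/36 = 3.9 × 2.52³/36 = 1.73366 m⁴.
Centre of pressure: y_p = y_c + I_c/(y_c·A) = 4.51 + 1.73366/(4.51 × 4.914) = 4.51 + 0.0782262 = 4.58823 m along the plane.
Vertically, h_p = y_p·sinθ = 4.58823 × 0.529919 = 2.43139 m.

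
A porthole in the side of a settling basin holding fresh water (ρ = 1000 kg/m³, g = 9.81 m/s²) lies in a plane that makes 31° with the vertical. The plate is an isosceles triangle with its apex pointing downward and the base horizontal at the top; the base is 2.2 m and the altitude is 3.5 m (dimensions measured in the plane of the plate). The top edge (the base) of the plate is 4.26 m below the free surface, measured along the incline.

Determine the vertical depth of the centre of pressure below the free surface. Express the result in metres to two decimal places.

γ = ρg = 1000 × 9.81 = 9810 N/m³ = 9.81 kN/m³.
The plate makes 31° with the vertical, i.e. θ = 90° − 31° = 59° to the horizontal. Measuring y along the incline from the free-surface line, vertical depth h = y·sinθ with sinθ = 0.857167.
With the apex down, the centroid sits h/3 = 3.5/3 = 1.16667 m below the base (the top edge), so y_c = 4.26 + 1.16667 = 5.42667 m and h_c = 5.42667 × 0.857167 = 4.65156 m.
A = ½ × 2.2 × 3.5 = 3.85 m².
Resultant F = γ·h_c·A = 9.81 × 4.65156 × 3.85 = 175.682 kN.
I_c = b·h³/36 = 2.2 × 3.5³/36 = 2.62014 m⁴.
Centre of pressure: y_p = y_c + I_c/(y_c·A) = 5.42667 + 2.62014/(5.42667 × 3.85) = 5.42667 + 0.125409 = 5.55208 m along the plane.
Vertically, h_p = y_p·sinθ = 5.55208 × 0.857167 = 4.75906 m.

h_p = 4.76 m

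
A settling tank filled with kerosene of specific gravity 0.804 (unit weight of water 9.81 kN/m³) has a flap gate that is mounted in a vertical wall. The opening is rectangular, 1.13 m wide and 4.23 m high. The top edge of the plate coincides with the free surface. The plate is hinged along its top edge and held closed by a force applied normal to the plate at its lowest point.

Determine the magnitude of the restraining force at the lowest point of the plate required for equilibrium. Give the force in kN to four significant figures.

P ≈ 53.16 kN

γ = 0.804 × 9.81 = 7.88724 kN/m³.
The centroid lies 4.23/2 = 2.115 m below the top edge, so the centroid depth is h_c = 2.115 m.
A = 1.13 × 4.23 = 4.7799 m².
Resultant F = γ·h_c·A = 7.88724 × 2.115 × 4.7799 = 79.736 kN.
I_c = b·h³/12 = 1.13 × 4.23³/12 = 7.12719 m⁴.
Centre of pressure: y_p = y_c + I_c/(y_c·A) = 2.115 + 7.12719/(2.115 × 4.7799) = 2.115 + 0.705 = 2.82 m along the plane.
The resultant acts 2.115 + 0.705 = 2.82 m (along the plate) below the hinge at the top edge, so the moment about the hinge is M = F × 2.82 = 79.736 × 2.82 = 224.856 kN·m.
A normal force at the bottom, 4.23 m from the hinge, must supply this moment: P = 224.856/4.23 = 53.1574 kN.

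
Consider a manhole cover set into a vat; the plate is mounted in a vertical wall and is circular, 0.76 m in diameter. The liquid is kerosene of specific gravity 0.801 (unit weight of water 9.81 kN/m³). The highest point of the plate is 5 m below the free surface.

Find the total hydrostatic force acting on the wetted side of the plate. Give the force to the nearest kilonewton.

F ≈ 19 kN

γ = 0.801 × 9.81 = 7.85781 kN/m³.
The centroid is at the centre, 0.38 m below the top of the plate, so the centroid depth is h_c = 5 + 0.38 = 5.38 m.
A = π(0.38)² = 0.453646 m².
Resultant F = γ·h_c·A = 7.85781 × 5.38 × 0.453646 = 19.1779 kN.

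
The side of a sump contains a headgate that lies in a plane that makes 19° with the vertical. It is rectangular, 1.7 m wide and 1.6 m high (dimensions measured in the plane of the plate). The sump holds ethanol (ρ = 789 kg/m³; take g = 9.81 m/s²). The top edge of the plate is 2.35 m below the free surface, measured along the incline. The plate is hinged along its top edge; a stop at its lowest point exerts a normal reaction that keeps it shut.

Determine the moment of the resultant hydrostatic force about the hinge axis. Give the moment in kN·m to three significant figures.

γ = ρg = 789 × 9.81 / 1000 = 7.74009 kN/m³.
The plate makes 19° with the vertical, i.e. θ = 90° − 19° = 71° to the horizontal. Measuring y along the incline from the free-surface line, vertical depth h = y·sinθ with sinθ = 0.945519.
The centroid lies 1.6/2 = 0.8 m below the top edge, so y_c = 2.35 + 0.8 = 3.15 m and h_c = 3.15 × 0.945519 = 2.97838 m.
A = 1.7 × 1.6 = 2.72 m².
Resultant F = γ·h_c·A = 7.74009 × 2.97838 × 2.72 = 62.704 kN.
I_c = b·h³/12 = 1.7 × 1.6³/12 = 0.580267 m⁴.
Centre of pressure: y_p = y_c + I_c/(y_c·A) = 3.15 + 0.580267/(3.15 × 2.72) = 3.15 + 0.0677249 = 3.21772 m along the plane.
The resultant acts 0.8 + 0.0677249 = 0.867725 m (along the plate) below the hinge at the top edge, so the moment about the hinge is M = F × 0.867725 = 62.704 × 0.867725 = 54.4098 kN·m.

M ≈ 54.4 kN·m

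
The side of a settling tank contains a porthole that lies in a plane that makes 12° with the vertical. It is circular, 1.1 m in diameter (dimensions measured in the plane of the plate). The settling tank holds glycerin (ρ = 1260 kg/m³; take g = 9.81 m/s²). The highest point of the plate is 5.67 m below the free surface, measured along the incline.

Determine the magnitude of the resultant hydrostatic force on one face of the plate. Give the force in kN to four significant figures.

F ≈ 71.47 kN

γ = ρg = 1260 × 9.81 / 1000 = 12.3606 kN/m³.
The plate makes 12° with the vertical, i.e. θ = 90° − 12° = 78° to the horizontal. Measuring y along the incline from the free-surface line, vertical depth h = y·sinθ with sinθ = 0.978148.
The centroid is at the centre, 0.55 m below the top of the plate, so y_c = 5.67 + 0.55 = 6.22 m and h_c = 6.22 × 0.978148 = 6.08408 m.
A = π(0.55)² = 0.950332 m².
Resultant F = γ·h_c·A = 12.3606 × 6.08408 × 0.950332 = 71.4677 kN.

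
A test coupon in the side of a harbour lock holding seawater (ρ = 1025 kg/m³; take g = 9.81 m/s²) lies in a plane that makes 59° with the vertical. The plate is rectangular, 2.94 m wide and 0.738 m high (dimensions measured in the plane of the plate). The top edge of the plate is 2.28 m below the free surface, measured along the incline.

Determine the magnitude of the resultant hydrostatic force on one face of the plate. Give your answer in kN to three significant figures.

γ = ρg = 1025 × 9.81 / 1000 = 10.05525 kN/m³.
The plate makes 59° with the vertical, i.e. θ = 90° − 59° = 31° to the horizontal. Measuring y along the incline from the free-surface line, vertical depth h = y·sinθ with sinθ = 0.515038.
The centroid lies 0.738/2 = 0.369 m below the top edge, so y_c = 2.28 + 0.369 = 2.649 m and h_c = 2.649 × 0.515038 = 1.36434 m.
A = 2.94 × 0.738 = 2.16972 m².
Resultant F = γ·h_c·A = 10.05525 × 1.36434 × 2.16972 = 29.7659 kN.

F ≈ 29.8 kN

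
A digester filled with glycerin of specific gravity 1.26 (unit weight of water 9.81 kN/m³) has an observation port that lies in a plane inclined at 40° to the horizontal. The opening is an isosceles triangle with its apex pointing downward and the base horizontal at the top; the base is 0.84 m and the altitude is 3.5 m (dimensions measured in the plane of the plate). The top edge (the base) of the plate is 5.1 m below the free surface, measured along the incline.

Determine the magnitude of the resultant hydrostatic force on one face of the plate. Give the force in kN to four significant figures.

F ≈ 73.19 kN

γ = 1.26 × 9.81 = 12.3606 kN/m³.
Let θ = 40° be the plate's angle to the horizontal; measure y along the incline from where the plane meets the free surface. Vertical depth h = y·sinθ with sinθ = 0.642788.
With the apex down, the centroid sits h/3 = 3.5/3 = 1.16667 m below the base (the top edge), so y_c = 5.1 + 1.16667 = 6.26667 m and h_c = 6.26667 × 0.642788 = 4.02814 m.
A = ½ × 0.84 × 3.5 = 1.47 m².
Resultant F = γ·h_c·A = 12.3606 × 4.02814 × 1.47 = 73.1916 kN.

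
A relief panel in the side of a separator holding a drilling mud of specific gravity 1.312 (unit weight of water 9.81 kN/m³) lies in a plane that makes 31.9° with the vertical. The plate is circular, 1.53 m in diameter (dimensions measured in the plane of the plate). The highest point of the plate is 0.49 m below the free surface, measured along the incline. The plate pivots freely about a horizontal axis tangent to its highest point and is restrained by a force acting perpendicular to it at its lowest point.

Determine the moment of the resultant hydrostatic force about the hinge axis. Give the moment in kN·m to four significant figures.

γ = 1.312 × 9.81 = 12.87072 kN/m³.
The plate makes 31.9° with the vertical, i.e. θ = 90° − 31.9° = 58.1° to the horizontal. Measuring y along the incline from the free-surface line, vertical depth h = y·sinθ with sinθ = 0.848972.
The centroid is at the centre, 0.765 m below the top of the plate, so y_c = 0.49 + 0.765 = 1.255 m and h_c = 1.255 × 0.848972 = 1.06546 m.
A = π(0.765)² = 1.83854 m².
Resultant F = γ·h_c·A = 12.87072 × 1.06546 × 1.83854 = 25.2123 kN.
I_c = πr⁴/4 = π × 0.765⁴/4 = 0.26899 m⁴.
Centre of pressure: y_p = y_c + I_c/(y_c·A) = 1.255 + 0.26899/(1.255 × 1.83854) = 1.255 + 0.116579 = 1.37158 m along the plane.
The resultant acts 0.765 + 0.116579 = 0.881579 m (along the plate) below the hinge at the top edge, so the moment about the hinge is M = F × 0.881579 = 25.2123 × 0.881579 = 22.2266 kN·m.

M ≈ 22.23 kN·m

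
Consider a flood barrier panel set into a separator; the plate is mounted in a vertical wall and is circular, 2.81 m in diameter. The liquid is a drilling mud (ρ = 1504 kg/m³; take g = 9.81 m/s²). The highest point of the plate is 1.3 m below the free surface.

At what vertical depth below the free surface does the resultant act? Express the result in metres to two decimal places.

h_p = 2.89 m

γ = ρg = 1504 × 9.81 / 1000 = 14.75424 kN/m³.
The centroid is at the centre, 1.405 m below the top of the plate, so the centroid depth is h_c = 1.3 + 1.405 = 2.705 m.
A = π(1.405)² = 6.20158 m².
Resultant F = γ·h_c·A = 14.75424 × 2.705 × 6.20158 = 247.506 kN.
I_c = πr⁴/4 = π × 1.405⁴/4 = 3.06052 m⁴.
Centre of pressure: y_p = y_c + I_c/(y_c·A) = 2.705 + 3.06052/(2.705 × 6.20158) = 2.705 + 0.182442 = 2.88744 m along the plane.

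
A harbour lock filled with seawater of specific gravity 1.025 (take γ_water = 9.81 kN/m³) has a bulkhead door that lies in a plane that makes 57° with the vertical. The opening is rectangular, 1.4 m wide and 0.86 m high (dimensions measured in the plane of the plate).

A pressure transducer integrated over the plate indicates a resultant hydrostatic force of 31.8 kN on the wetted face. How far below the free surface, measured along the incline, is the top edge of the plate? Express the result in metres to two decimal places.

y_top ≈ 4.39 m

γ = 1.025 × 9.81 = 10.05525 kN/m³.
A = 1.4 × 0.86 = 1.204 m².
From F = γ·h_c·A, the centroid depth is h_c = 31.8/(10.05525 × 1.204) = 2.62668 m.
The plate makes 57° with the vertical, i.e. θ = 90° − 57° = 33° to the horizontal. Measuring y along the incline from the free-surface line, vertical depth h = y·sinθ with sinθ = 0.544639.
Along the incline, y_c = h_c/sinθ = 2.62668/0.544639 = 4.82279 m.
The centroid lies 0.86/2 = 0.43 m below the top edge, so the top edge sits at y_top = 4.82279 − 0.43 = 4.39279 m along the incline.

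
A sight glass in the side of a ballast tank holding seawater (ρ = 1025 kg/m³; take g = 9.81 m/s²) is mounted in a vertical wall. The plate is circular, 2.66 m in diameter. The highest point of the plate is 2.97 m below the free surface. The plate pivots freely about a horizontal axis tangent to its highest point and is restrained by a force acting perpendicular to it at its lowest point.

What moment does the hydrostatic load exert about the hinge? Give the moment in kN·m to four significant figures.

γ = ρg = 1025 × 9.81 / 1000 = 10.05525 kN/m³.
The centroid is at the centre, 1.33 m below the top of the plate, so the centroid depth is h_c = 2.97 + 1.33 = 4.3 m.
A = π(1.33)² = 5.55716 m².
Resultant F = γ·h_c·A = 10.05525 × 4.3 × 5.55716 = 240.278 kN.
I_c = πr⁴/4 = π × 1.33⁴/4 = 2.45752 m⁴.
Centre of pressure: y_p = y_c + I_c/(y_c·A) = 4.3 + 2.45752/(4.3 × 5.55716) = 4.3 + 0.102843 = 4.40284 m along the plane.
The resultant acts 1.33 + 0.102843 = 1.43284 m (along the plate) below the hinge at the top edge, so the moment about the hinge is M = F × 1.43284 = 240.278 × 1.43284 = 344.28 kN·m.

M ≈ 344.3 kN·m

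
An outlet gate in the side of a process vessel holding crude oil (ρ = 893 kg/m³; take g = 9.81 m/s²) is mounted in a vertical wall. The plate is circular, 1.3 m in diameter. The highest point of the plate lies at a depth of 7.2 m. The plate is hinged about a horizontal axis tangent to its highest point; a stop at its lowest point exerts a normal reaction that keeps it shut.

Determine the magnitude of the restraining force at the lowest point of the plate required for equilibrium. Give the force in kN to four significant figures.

γ = ρg = 893 × 9.81 / 1000 = 8.76033 kN/m³.
The centroid is at the centre, 0.65 m below the top of the plate, so the centroid depth is h_c = 7.2 + 0.65 = 7.85 m.
A = π(0.65)² = 1.32732 m².
Resultant F = γ·h_c·A = 8.76033 × 7.85 × 1.32732 = 91.2779 kN.
I_c = πr⁴/4 = π × 0.65⁴/4 = 0.140198 m⁴.
Centre of pressure: y_p = y_c + I_c/(y_c·A) = 7.85 + 0.140198/(7.85 × 1.32732) = 7.85 + 0.0134554 = 7.86346 m along the plane.
The resultant acts 0.65 + 0.0134554 = 0.663455 m (along the plate) below the hinge at the top edge, so the moment about the hinge is M = F × 0.663455 = 91.2779 × 0.663455 = 60.5588 kN·m.
A normal force at the bottom, 1.3 m from the hinge, must supply this moment: P = 60.5588/1.3 = 46.5837 kN.

P ≈ 46.58 kN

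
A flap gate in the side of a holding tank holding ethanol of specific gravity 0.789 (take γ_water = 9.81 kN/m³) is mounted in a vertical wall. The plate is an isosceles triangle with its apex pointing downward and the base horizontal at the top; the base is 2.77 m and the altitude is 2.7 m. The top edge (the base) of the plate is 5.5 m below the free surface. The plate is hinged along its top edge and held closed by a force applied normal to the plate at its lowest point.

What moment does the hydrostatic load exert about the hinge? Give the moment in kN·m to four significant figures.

M ≈ 178.4 kN·m

γ = 0.789 × 9.81 = 7.74009 kN/m³.
With the apex down, the centroid sits h/3 = 2.7/3 = 0.9 m below the base (the top edge), so the centroid depth is h_c = 5.5 + 0.9 = 6.4 m.
A = ½ × 2.77 × 2.7 = 3.7395 m².
Resultant F = γ·h_c·A = 7.74009 × 6.4 × 3.7395 = 185.242 kN.
I_c = b·h³/36 = 2.77 × 2.7³/36 = 1.5145 m⁴.
Centre of pressure: y_p = y_c + I_c/(y_c·A) = 6.4 + 1.5145/(6.4 × 3.7395) = 6.4 + 0.0632814 = 6.46328 m along the plane.
The resultant acts 0.9 + 0.0632814 = 0.963281 m (along the plate) below the hinge at the top edge, so the moment about the hinge is M = F × 0.963281 = 185.242 × 0.963281 = 178.44 kN·m.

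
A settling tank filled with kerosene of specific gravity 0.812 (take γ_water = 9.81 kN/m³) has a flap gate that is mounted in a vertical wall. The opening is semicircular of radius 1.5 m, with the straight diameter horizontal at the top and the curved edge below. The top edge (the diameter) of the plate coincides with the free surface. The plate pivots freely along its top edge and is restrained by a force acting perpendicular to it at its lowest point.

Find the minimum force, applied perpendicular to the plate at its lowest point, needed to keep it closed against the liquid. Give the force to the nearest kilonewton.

P ≈ 11 kN

γ = 0.812 × 9.81 = 7.96572 kN/m³.
The centroid of a semicircle lies 4r/(3π) = 0.63662 m from the diameter, here below the top edge, so the centroid depth is h_c = 0.63662 m.
A = πr²/2 = π × 1.5²/2 = 3.53429 m².
Resultant F = γ·h_c·A = 7.96572 × 0.63662 × 3.53429 = 17.9229 kN.
I_c = (π/8 − 8/(9π))·r⁴ = 0.109757 × 1.5⁴ = 0.555645 m⁴.
Centre of pressure: y_p = y_c + I_c/(y_c·A) = 0.63662 + 0.555645/(0.63662 × 3.53429) = 0.63662 + 0.246953 = 0.883573 m along the plane.
The resultant acts 0.63662 + 0.246953 = 0.883573 m (along the plate) below the hinge at the top edge, so the moment about the hinge is M = F × 0.883573 = 17.9229 × 0.883573 = 15.8362 kN·m.
A normal force at the bottom, 1.5 m from the hinge, must supply this moment: P = 15.8362/1.5 = 10.5575 kN.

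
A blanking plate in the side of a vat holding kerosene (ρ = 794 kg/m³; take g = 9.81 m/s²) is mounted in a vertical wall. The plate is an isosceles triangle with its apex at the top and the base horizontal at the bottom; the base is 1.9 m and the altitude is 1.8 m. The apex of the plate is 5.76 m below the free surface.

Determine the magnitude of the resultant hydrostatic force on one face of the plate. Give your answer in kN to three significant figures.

F ≈ 92.7 kN

γ = ρg = 794 × 9.81 / 1000 = 7.78914 kN/m³.
With the apex up, the centroid sits 2h/3 = 2 × 1.8/3 = 1.2 m below the apex, so the centroid depth is h_c = 5.76 + 1.2 = 6.96 m.
A = ½ × 1.9 × 1.8 = 1.71 m².
Resultant F = γ·h_c·A = 7.78914 × 6.96 × 1.71 = 92.7032 kN.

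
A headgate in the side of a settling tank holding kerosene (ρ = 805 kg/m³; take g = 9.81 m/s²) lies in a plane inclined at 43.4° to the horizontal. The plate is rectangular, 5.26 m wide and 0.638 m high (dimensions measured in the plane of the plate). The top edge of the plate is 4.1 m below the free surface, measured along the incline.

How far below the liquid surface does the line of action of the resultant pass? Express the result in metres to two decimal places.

γ = ρg = 805 × 9.81 / 1000 = 7.89705 kN/m³.
Let θ = 43.4° be the plate's angle to the horizontal; measure y along the incline from where the plane meets the free surface. Vertical depth h = y·sinθ with sinθ = 0.687088.
The centroid lies 0.638/2 = 0.319 m below the top edge, so y_c = 4.1 + 0.319 = 4.419 m and h_c = 4.419 × 0.687088 = 3.03624 m.
A = 5.26 × 0.638 = 3.35588 m².
Resultant F = γ·h_c·A = 7.89705 × 3.03624 × 3.35588 = 80.4651 kN.
I_c = b·h³/12 = 5.26 × 0.638³/12 = 0.113833 m⁴.
Centre of pressure: y_p = y_c + I_c/(y_c·A) = 4.419 + 0.113833/(4.419 × 3.35588) = 4.419 + 0.00767605 = 4.42668 m along the plane.
Vertically, h_p = y_p·sinθ = 4.42668 × 0.687088 = 3.04152 m.

h_p = 3.04 m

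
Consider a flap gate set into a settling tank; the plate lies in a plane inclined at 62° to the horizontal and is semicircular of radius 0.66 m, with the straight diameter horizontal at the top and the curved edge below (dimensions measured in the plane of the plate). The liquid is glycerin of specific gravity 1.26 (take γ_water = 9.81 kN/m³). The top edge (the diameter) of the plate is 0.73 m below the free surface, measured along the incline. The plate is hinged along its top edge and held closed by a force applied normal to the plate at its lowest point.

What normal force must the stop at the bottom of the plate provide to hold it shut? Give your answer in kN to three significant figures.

P ≈ 3.55 kN

γ = 1.26 × 9.81 = 12.3606 kN/m³.
Let θ = 62° be the plate's angle to the horizontal; measure y along the incline from where the plane meets the free surface. Vertical depth h = y·sinθ with sinθ = 0.882948.
The centroid of a semicircle lies 4r/(3π) = 0.280113 m from the diameter, here below the top edge, so y_c = 0.73 + 0.280113 = 1.01011 m and h_c = 1.01011 × 0.882948 = 0.891875 m.
A = πr²/2 = π × 0.66²/2 = 0.684239 m².
Resultant F = γ·h_c·A = 12.3606 × 0.891875 × 0.684239 = 7.54313 kN.
I_c = (π/8 − 8/(9π))·r⁴ = 0.109757 × 0.66⁴ = 0.0208261 m⁴.
Centre of pressure: y_p = y_c + I_c/(y_c·A) = 1.01011 + 0.0208261/(1.01011 × 0.684239) = 1.01011 + 0.0301322 = 1.04024 m along the plane.
The resultant acts 0.280113 + 0.0301322 = 0.310245 m (along the plate) below the hinge at the top edge, so the moment about the hinge is M = F × 0.310245 = 7.54313 × 0.310245 = 2.34022 kN·m.
A normal force at the bottom, 0.66 m from the hinge, must supply this moment: P = 2.34022/0.66 = 3.54579 kN.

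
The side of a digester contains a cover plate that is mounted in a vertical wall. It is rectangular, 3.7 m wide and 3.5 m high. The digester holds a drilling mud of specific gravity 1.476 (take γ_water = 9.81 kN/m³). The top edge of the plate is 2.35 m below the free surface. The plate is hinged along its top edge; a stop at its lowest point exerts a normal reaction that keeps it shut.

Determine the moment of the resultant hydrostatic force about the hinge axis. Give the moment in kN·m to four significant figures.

γ = 1.476 × 9.81 = 14.47956 kN/m³.
The centroid lies 3.5/2 = 1.75 m below the top edge, so the centroid depth is h_c = 2.35 + 1.75 = 4.1 m.
A = 3.7 × 3.5 = 12.95 m².
Resultant F = γ·h_c·A = 14.47956 × 4.1 × 12.95 = 768.792 kN.
I_c = b·h³/12 = 3.7 × 3.5³/12 = 13.2198 m⁴.
Centre of pressure: y_p = y_c + I_c/(y_c·A) = 4.1 + 13.2198/(4.1 × 12.95) = 4.1 + 0.248984 = 4.34898 m along the plane.
The resultant acts 1.75 + 0.248984 = 1.99898 m (along the plate) below the hinge at the top edge, so the moment about the hinge is M = F × 1.99898 = 768.792 × 1.99898 = 1536.8 kN·m.

M ≈ 1537 kN·m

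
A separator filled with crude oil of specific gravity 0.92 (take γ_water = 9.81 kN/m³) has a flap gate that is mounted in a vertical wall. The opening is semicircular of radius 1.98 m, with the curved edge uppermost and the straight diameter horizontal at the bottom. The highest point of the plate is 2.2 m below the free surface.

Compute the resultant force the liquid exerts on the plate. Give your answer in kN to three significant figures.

γ = 0.92 × 9.81 = 9.0252 kN/m³.
The centroid lies 4r/(3π) = 0.840338 m above the diameter, so r − 4r/(3π) = 1.98 − 0.840338 = 1.13966 m below the topmost point, so the centroid depth is h_c = 2.2 + 1.13966 = 3.33966 m.
A = πr²/2 = π × 1.98²/2 = 6.15815 m².
Resultant F = γ·h_c·A = 9.0252 × 3.33966 × 6.15815 = 185.613 kN.

F ≈ 186 kN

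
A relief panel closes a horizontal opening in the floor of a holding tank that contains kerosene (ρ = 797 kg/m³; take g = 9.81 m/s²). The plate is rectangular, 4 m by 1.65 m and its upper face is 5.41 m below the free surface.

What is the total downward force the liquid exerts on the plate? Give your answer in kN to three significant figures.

γ = ρg = 797 × 9.81 / 1000 = 7.81857 kN/m³.
The plate is horizontal, so pressure is uniform at p = γ·h = 7.81857 × 5.41 = 42.2985 kN/m².
A = 4 × 1.65 = 6.6 m².
F = p·A = 42.2985 × 6.6 = 279.17 kN.

F ≈ 279 kN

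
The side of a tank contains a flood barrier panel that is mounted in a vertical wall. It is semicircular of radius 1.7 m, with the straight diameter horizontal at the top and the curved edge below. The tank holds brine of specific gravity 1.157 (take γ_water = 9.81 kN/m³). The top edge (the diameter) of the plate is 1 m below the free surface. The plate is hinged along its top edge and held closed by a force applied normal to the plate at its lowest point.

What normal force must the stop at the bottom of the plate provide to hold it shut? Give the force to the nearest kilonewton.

P ≈ 44 kN

γ = 1.157 × 9.81 = 11.35017 kN/m³.
The centroid of a semicircle lies 4r/(3π) = 0.721502 m from the diameter, here below the top edge, so the centroid depth is h_c = 1 + 0.721502 = 1.7215 m.
A = πr²/2 = π × 1.7²/2 = 4.5396 m².
Resultant F = γ·h_c·A = 11.35017 × 1.7215 × 4.5396 = 88.7007 kN.
I_c = (π/8 − 8/(9π))·r⁴ = 0.109757 × 1.7⁴ = 0.916701 m⁴.
Centre of pressure: y_p = y_c + I_c/(y_c·A) = 1.7215 + 0.916701/(1.7215 × 4.5396) = 1.7215 + 0.117301 = 1.8388 m along the plane.
The resultant acts 0.721502 + 0.117301 = 0.838803 m (along the plate) below the hinge at the top edge, so the moment about the hinge is M = F × 0.838803 = 88.7007 × 0.838803 = 74.4024 kN·m.
A normal force at the bottom, 1.7 m from the hinge, must supply this moment: P = 74.4024/1.7 = 43.7661 kN.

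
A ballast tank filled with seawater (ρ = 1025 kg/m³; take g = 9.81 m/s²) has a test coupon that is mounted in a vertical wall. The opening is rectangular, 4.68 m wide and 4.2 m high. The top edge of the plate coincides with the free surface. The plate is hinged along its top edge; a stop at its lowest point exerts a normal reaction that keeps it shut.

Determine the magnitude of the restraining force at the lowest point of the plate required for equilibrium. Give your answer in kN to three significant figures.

P ≈ 277 kN

γ = ρg = 1025 × 9.81 / 1000 = 10.05525 kN/m³.
The centroid lies 4.2/2 = 2.1 m below the top edge, so the centroid depth is h_c = 2.1 m.
A = 4.68 × 4.2 = 19.656 m².
Resultant F = γ·h_c·A = 10.05525 × 2.1 × 19.656 = 415.057 kN.
I_c = b·h³/12 = 4.68 × 4.2³/12 = 28.8943 m⁴.
Centre of pressure: y_p = y_c + I_c/(y_c·A) = 2.1 + 28.8943/(2.1 × 19.656) = 2.1 + 0.7 = 2.8 m along the plane.
The resultant acts 2.1 + 0.7 = 2.8 m (along the plate) below the hinge at the top edge, so the moment about the hinge is M = F × 2.8 = 415.057 × 2.8 = 1162.16 kN·m.
A normal force at the bottom, 4.2 m from the hinge, must supply this moment: P = 1162.16/4.2 = 276.705 kN.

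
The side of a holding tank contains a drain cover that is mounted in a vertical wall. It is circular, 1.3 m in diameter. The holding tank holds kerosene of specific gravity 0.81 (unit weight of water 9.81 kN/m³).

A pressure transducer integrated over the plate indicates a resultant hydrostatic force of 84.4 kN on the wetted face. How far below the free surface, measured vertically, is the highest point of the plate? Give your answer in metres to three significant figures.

γ = 0.81 × 9.81 = 7.9461 kN/m³.
A = π(0.65)² = 1.32732 m².
From F = γ·h_c·A, the centroid depth is h_c = 84.4/(7.9461 × 1.32732) = 8.00226 m.
The centroid is at the centre, 0.65 m below the top of the plate, so the highest point sits at h_top = 8.00226 − 0.65 = 7.35226 m below the surface.

d_top ≈ 7.35 m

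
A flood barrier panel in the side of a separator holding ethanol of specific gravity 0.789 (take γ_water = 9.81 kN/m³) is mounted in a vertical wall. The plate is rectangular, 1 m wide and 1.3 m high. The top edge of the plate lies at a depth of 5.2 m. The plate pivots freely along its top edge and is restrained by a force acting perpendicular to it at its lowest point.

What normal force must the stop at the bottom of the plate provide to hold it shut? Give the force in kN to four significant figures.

γ = 0.789 × 9.81 = 7.74009 kN/m³.
The centroid lies 1.3/2 = 0.65 m below the top edge, so the centroid depth is h_c = 5.2 + 0.65 = 5.85 m.
A = 1 × 1.3 = 1.3 m².
Resultant F = γ·h_c·A = 7.74009 × 5.85 × 1.3 = 58.8634 kN.
I_c = b·h³/12 = 1 × 1.3³/12 = 0.183083 m⁴.
Centre of pressure: y_p = y_c + I_c/(y_c·A) = 5.85 + 0.183083/(5.85 × 1.3) = 5.85 + 0.024074 = 5.87407 m along the plane.
The resultant acts 0.65 + 0.024074 = 0.674074 m (along the plate) below the hinge at the top edge, so the moment about the hinge is M = F × 0.674074 = 58.8634 × 0.674074 = 39.6783 kN·m.
A normal force at the bottom, 1.3 m from the hinge, must supply this moment: P = 39.6783/1.3 = 30.5218 kN.

P ≈ 30.52 kN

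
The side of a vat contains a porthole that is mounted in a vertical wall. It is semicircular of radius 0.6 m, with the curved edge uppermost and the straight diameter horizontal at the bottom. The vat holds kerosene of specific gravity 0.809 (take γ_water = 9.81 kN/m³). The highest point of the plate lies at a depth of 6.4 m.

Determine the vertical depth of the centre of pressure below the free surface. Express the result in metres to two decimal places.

γ = 0.809 × 9.81 = 7.93629 kN/m³.
The centroid lies 4r/(3π) = 0.254648 m above the diameter, so r − 4r/(3π) = 0.6 − 0.254648 = 0.345352 m below the topmost point, so the centroid depth is h_c = 6.4 + 0.345352 = 6.74535 m.
A = πr²/2 = π × 0.6²/2 = 0.565487 m².
Resultant F = γ·h_c·A = 7.93629 × 6.74535 × 0.565487 = 30.2722 kN.
I_c = (π/8 − 8/(9π))·r⁴ = 0.109757 × 0.6⁴ = 0.0142245 m⁴.
Centre of pressure: y_p = y_c + I_c/(y_c·A) = 6.74535 + 0.0142245/(6.74535 × 0.565487) = 6.74535 + 0.00372915 = 6.74908 m along the plane.

h_p = 6.75 m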